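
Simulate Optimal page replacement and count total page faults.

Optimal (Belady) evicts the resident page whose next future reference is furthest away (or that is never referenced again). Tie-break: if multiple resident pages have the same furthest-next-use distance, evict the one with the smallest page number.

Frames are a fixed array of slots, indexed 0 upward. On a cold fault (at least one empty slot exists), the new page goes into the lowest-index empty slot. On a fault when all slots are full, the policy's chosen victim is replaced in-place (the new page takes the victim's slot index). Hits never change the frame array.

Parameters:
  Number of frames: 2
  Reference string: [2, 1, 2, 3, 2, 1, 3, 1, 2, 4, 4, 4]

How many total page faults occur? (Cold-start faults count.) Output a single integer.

Step 0: ref 2 → FAULT, frames=[2,-]
Step 1: ref 1 → FAULT, frames=[2,1]
Step 2: ref 2 → HIT, frames=[2,1]
Step 3: ref 3 → FAULT (evict 1), frames=[2,3]
Step 4: ref 2 → HIT, frames=[2,3]
Step 5: ref 1 → FAULT (evict 2), frames=[1,3]
Step 6: ref 3 → HIT, frames=[1,3]
Step 7: ref 1 → HIT, frames=[1,3]
Step 8: ref 2 → FAULT (evict 1), frames=[2,3]
Step 9: ref 4 → FAULT (evict 2), frames=[4,3]
Step 10: ref 4 → HIT, frames=[4,3]
Step 11: ref 4 → HIT, frames=[4,3]
Total faults: 6

Answer: 6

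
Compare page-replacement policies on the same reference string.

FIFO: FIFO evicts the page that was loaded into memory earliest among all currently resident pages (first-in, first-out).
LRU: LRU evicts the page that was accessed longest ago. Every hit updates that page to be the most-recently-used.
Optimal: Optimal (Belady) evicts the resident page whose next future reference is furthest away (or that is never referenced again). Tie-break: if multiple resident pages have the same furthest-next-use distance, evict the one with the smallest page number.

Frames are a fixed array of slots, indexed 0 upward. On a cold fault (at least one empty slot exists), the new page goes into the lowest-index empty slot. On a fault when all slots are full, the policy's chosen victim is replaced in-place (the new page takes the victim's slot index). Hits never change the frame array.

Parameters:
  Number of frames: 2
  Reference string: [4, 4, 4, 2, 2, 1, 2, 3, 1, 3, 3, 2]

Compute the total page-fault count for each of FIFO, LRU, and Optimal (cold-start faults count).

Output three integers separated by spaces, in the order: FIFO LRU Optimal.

Answer: 5 6 5

Derivation:
--- FIFO ---
  step 0: ref 4 -> FAULT, frames=[4,-] (faults so far: 1)
  step 1: ref 4 -> HIT, frames=[4,-] (faults so far: 1)
  step 2: ref 4 -> HIT, frames=[4,-] (faults so far: 1)
  step 3: ref 2 -> FAULT, frames=[4,2] (faults so far: 2)
  step 4: ref 2 -> HIT, frames=[4,2] (faults so far: 2)
  step 5: ref 1 -> FAULT, evict 4, frames=[1,2] (faults so far: 3)
  step 6: ref 2 -> HIT, frames=[1,2] (faults so far: 3)
  step 7: ref 3 -> FAULT, evict 2, frames=[1,3] (faults so far: 4)
  step 8: ref 1 -> HIT, frames=[1,3] (faults so far: 4)
  step 9: ref 3 -> HIT, frames=[1,3] (faults so far: 4)
  step 10: ref 3 -> HIT, frames=[1,3] (faults so far: 4)
  step 11: ref 2 -> FAULT, evict 1, frames=[2,3] (faults so far: 5)
  FIFO total faults: 5
--- LRU ---
  step 0: ref 4 -> FAULT, frames=[4,-] (faults so far: 1)
  step 1: ref 4 -> HIT, frames=[4,-] (faults so far: 1)
  step 2: ref 4 -> HIT, frames=[4,-] (faults so far: 1)
  step 3: ref 2 -> FAULT, frames=[4,2] (faults so far: 2)
  step 4: ref 2 -> HIT, frames=[4,2] (faults so far: 2)
  step 5: ref 1 -> FAULT, evict 4, frames=[1,2] (faults so far: 3)
  step 6: ref 2 -> HIT, frames=[1,2] (faults so far: 3)
  step 7: ref 3 -> FAULT, evict 1, frames=[3,2] (faults so far: 4)
  step 8: ref 1 -> FAULT, evict 2, frames=[3,1] (faults so far: 5)
  step 9: ref 3 -> HIT, frames=[3,1] (faults so far: 5)
  step 10: ref 3 -> HIT, frames=[3,1] (faults so far: 5)
  step 11: ref 2 -> FAULT, evict 1, frames=[3,2] (faults so far: 6)
  LRU total faults: 6
--- Optimal ---
  step 0: ref 4 -> FAULT, frames=[4,-] (faults so far: 1)
  step 1: ref 4 -> HIT, frames=[4,-] (faults so far: 1)
  step 2: ref 4 -> HIT, frames=[4,-] (faults so far: 1)
  step 3: ref 2 -> FAULT, frames=[4,2] (faults so far: 2)
  step 4: ref 2 -> HIT, frames=[4,2] (faults so far: 2)
  step 5: ref 1 -> FAULT, evict 4, frames=[1,2] (faults so far: 3)
  step 6: ref 2 -> HIT, frames=[1,2] (faults so far: 3)
  step 7: ref 3 -> FAULT, evict 2, frames=[1,3] (faults so far: 4)
  step 8: ref 1 -> HIT, frames=[1,3] (faults so far: 4)
  step 9: ref 3 -> HIT, frames=[1,3] (faults so far: 4)
  step 10: ref 3 -> HIT, frames=[1,3] (faults so far: 4)
  step 11: ref 2 -> FAULT, evict 1, frames=[2,3] (faults so far: 5)
  Optimal total faults: 5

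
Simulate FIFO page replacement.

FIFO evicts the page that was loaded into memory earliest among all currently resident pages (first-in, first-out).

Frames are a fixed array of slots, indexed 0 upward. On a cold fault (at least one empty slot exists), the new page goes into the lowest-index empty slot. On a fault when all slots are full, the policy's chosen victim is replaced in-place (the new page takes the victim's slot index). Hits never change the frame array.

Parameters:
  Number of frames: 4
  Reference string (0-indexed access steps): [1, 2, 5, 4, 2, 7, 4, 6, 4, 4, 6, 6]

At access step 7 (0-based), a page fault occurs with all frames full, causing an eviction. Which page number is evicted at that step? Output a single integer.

Step 0: ref 1 -> FAULT, frames=[1,-,-,-]
Step 1: ref 2 -> FAULT, frames=[1,2,-,-]
Step 2: ref 5 -> FAULT, frames=[1,2,5,-]
Step 3: ref 4 -> FAULT, frames=[1,2,5,4]
Step 4: ref 2 -> HIT, frames=[1,2,5,4]
Step 5: ref 7 -> FAULT, evict 1, frames=[7,2,5,4]
Step 6: ref 4 -> HIT, frames=[7,2,5,4]
Step 7: ref 6 -> FAULT, evict 2, frames=[7,6,5,4]
At step 7: evicted page 2

Answer: 2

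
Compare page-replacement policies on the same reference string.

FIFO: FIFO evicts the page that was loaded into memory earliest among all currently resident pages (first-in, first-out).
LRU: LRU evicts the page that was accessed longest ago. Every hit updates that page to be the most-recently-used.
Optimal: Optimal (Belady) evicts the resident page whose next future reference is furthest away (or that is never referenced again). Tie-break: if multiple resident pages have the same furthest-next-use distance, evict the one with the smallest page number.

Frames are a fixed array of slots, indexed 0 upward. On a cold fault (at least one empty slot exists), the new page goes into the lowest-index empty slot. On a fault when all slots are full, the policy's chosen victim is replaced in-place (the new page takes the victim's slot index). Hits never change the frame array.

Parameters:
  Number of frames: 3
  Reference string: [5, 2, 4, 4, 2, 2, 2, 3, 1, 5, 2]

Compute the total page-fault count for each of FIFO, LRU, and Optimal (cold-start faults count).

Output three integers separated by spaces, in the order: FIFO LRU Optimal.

--- FIFO ---
  step 0: ref 5 -> FAULT, frames=[5,-,-] (faults so far: 1)
  step 1: ref 2 -> FAULT, frames=[5,2,-] (faults so far: 2)
  step 2: ref 4 -> FAULT, frames=[5,2,4] (faults so far: 3)
  step 3: ref 4 -> HIT, frames=[5,2,4] (faults so far: 3)
  step 4: ref 2 -> HIT, frames=[5,2,4] (faults so far: 3)
  step 5: ref 2 -> HIT, frames=[5,2,4] (faults so far: 3)
  step 6: ref 2 -> HIT, frames=[5,2,4] (faults so far: 3)
  step 7: ref 3 -> FAULT, evict 5, frames=[3,2,4] (faults so far: 4)
  step 8: ref 1 -> FAULT, evict 2, frames=[3,1,4] (faults so far: 5)
  step 9: ref 5 -> FAULT, evict 4, frames=[3,1,5] (faults so far: 6)
  step 10: ref 2 -> FAULT, evict 3, frames=[2,1,5] (faults so far: 7)
  FIFO total faults: 7
--- LRU ---
  step 0: ref 5 -> FAULT, frames=[5,-,-] (faults so far: 1)
  step 1: ref 2 -> FAULT, frames=[5,2,-] (faults so far: 2)
  step 2: ref 4 -> FAULT, frames=[5,2,4] (faults so far: 3)
  step 3: ref 4 -> HIT, frames=[5,2,4] (faults so far: 3)
  step 4: ref 2 -> HIT, frames=[5,2,4] (faults so far: 3)
  step 5: ref 2 -> HIT, frames=[5,2,4] (faults so far: 3)
  step 6: ref 2 -> HIT, frames=[5,2,4] (faults so far: 3)
  step 7: ref 3 -> FAULT, evict 5, frames=[3,2,4] (faults so far: 4)
  step 8: ref 1 -> FAULT, evict 4, frames=[3,2,1] (faults so far: 5)
  step 9: ref 5 -> FAULT, evict 2, frames=[3,5,1] (faults so far: 6)
  step 10: ref 2 -> FAULT, evict 3, frames=[2,5,1] (faults so far: 7)
  LRU total faults: 7
--- Optimal ---
  step 0: ref 5 -> FAULT, frames=[5,-,-] (faults so far: 1)
  step 1: ref 2 -> FAULT, frames=[5,2,-] (faults so far: 2)
  step 2: ref 4 -> FAULT, frames=[5,2,4] (faults so far: 3)
  step 3: ref 4 -> HIT, frames=[5,2,4] (faults so far: 3)
  step 4: ref 2 -> HIT, frames=[5,2,4] (faults so far: 3)
  step 5: ref 2 -> HIT, frames=[5,2,4] (faults so far: 3)
  step 6: ref 2 -> HIT, frames=[5,2,4] (faults so far: 3)
  step 7: ref 3 -> FAULT, evict 4, frames=[5,2,3] (faults so far: 4)
  step 8: ref 1 -> FAULT, evict 3, frames=[5,2,1] (faults so far: 5)
  step 9: ref 5 -> HIT, frames=[5,2,1] (faults so far: 5)
  step 10: ref 2 -> HIT, frames=[5,2,1] (faults so far: 5)
  Optimal total faults: 5

Answer: 7 7 5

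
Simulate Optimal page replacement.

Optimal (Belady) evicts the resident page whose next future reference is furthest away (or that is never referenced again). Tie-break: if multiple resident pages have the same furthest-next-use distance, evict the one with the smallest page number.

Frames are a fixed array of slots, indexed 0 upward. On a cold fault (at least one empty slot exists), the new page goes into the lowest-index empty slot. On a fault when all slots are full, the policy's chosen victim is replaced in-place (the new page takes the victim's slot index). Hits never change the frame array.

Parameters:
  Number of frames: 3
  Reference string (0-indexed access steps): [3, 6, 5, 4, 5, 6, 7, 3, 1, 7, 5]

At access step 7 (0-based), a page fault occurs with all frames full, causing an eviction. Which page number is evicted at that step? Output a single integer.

Answer: 6

Derivation:
Step 0: ref 3 -> FAULT, frames=[3,-,-]
Step 1: ref 6 -> FAULT, frames=[3,6,-]
Step 2: ref 5 -> FAULT, frames=[3,6,5]
Step 3: ref 4 -> FAULT, evict 3, frames=[4,6,5]
Step 4: ref 5 -> HIT, frames=[4,6,5]
Step 5: ref 6 -> HIT, frames=[4,6,5]
Step 6: ref 7 -> FAULT, evict 4, frames=[7,6,5]
Step 7: ref 3 -> FAULT, evict 6, frames=[7,3,5]
At step 7: evicted page 6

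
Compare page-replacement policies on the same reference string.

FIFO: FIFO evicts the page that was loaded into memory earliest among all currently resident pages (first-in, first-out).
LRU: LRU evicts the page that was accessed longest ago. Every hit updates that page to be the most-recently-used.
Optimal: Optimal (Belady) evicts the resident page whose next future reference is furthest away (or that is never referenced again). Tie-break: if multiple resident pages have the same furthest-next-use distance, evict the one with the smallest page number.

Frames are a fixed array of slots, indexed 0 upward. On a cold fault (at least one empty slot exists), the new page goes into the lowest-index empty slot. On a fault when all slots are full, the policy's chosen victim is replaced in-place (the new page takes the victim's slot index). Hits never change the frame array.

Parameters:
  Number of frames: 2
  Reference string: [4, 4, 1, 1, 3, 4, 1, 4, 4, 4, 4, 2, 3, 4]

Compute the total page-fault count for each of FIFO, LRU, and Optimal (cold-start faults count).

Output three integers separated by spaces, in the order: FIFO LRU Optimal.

--- FIFO ---
  step 0: ref 4 -> FAULT, frames=[4,-] (faults so far: 1)
  step 1: ref 4 -> HIT, frames=[4,-] (faults so far: 1)
  step 2: ref 1 -> FAULT, frames=[4,1] (faults so far: 2)
  step 3: ref 1 -> HIT, frames=[4,1] (faults so far: 2)
  step 4: ref 3 -> FAULT, evict 4, frames=[3,1] (faults so far: 3)
  step 5: ref 4 -> FAULT, evict 1, frames=[3,4] (faults so far: 4)
  step 6: ref 1 -> FAULT, evict 3, frames=[1,4] (faults so far: 5)
  step 7: ref 4 -> HIT, frames=[1,4] (faults so far: 5)
  step 8: ref 4 -> HIT, frames=[1,4] (faults so far: 5)
  step 9: ref 4 -> HIT, frames=[1,4] (faults so far: 5)
  step 10: ref 4 -> HIT, frames=[1,4] (faults so far: 5)
  step 11: ref 2 -> FAULT, evict 4, frames=[1,2] (faults so far: 6)
  step 12: ref 3 -> FAULT, evict 1, frames=[3,2] (faults so far: 7)
  step 13: ref 4 -> FAULT, evict 2, frames=[3,4] (faults so far: 8)
  FIFO total faults: 8
--- LRU ---
  step 0: ref 4 -> FAULT, frames=[4,-] (faults so far: 1)
  step 1: ref 4 -> HIT, frames=[4,-] (faults so far: 1)
  step 2: ref 1 -> FAULT, frames=[4,1] (faults so far: 2)
  step 3: ref 1 -> HIT, frames=[4,1] (faults so far: 2)
  step 4: ref 3 -> FAULT, evict 4, frames=[3,1] (faults so far: 3)
  step 5: ref 4 -> FAULT, evict 1, frames=[3,4] (faults so far: 4)
  step 6: ref 1 -> FAULT, evict 3, frames=[1,4] (faults so far: 5)
  step 7: ref 4 -> HIT, frames=[1,4] (faults so far: 5)
  step 8: ref 4 -> HIT, frames=[1,4] (faults so far: 5)
  step 9: ref 4 -> HIT, frames=[1,4] (faults so far: 5)
  step 10: ref 4 -> HIT, frames=[1,4] (faults so far: 5)
  step 11: ref 2 -> FAULT, evict 1, frames=[2,4] (faults so far: 6)
  step 12: ref 3 -> FAULT, evict 4, frames=[2,3] (faults so far: 7)
  step 13: ref 4 -> FAULT, evict 2, frames=[4,3] (faults so far: 8)
  LRU total faults: 8
--- Optimal ---
  step 0: ref 4 -> FAULT, frames=[4,-] (faults so far: 1)
  step 1: ref 4 -> HIT, frames=[4,-] (faults so far: 1)
  step 2: ref 1 -> FAULT, frames=[4,1] (faults so far: 2)
  step 3: ref 1 -> HIT, frames=[4,1] (faults so far: 2)
  step 4: ref 3 -> FAULT, evict 1, frames=[4,3] (faults so far: 3)
  step 5: ref 4 -> HIT, frames=[4,3] (faults so far: 3)
  step 6: ref 1 -> FAULT, evict 3, frames=[4,1] (faults so far: 4)
  step 7: ref 4 -> HIT, frames=[4,1] (faults so far: 4)
  step 8: ref 4 -> HIT, frames=[4,1] (faults so far: 4)
  step 9: ref 4 -> HIT, frames=[4,1] (faults so far: 4)
  step 10: ref 4 -> HIT, frames=[4,1] (faults so far: 4)
  step 11: ref 2 -> FAULT, evict 1, frames=[4,2] (faults so far: 5)
  step 12: ref 3 -> FAULT, evict 2, frames=[4,3] (faults so far: 6)
  step 13: ref 4 -> HIT, frames=[4,3] (faults so far: 6)
  Optimal total faults: 6

Answer: 8 8 6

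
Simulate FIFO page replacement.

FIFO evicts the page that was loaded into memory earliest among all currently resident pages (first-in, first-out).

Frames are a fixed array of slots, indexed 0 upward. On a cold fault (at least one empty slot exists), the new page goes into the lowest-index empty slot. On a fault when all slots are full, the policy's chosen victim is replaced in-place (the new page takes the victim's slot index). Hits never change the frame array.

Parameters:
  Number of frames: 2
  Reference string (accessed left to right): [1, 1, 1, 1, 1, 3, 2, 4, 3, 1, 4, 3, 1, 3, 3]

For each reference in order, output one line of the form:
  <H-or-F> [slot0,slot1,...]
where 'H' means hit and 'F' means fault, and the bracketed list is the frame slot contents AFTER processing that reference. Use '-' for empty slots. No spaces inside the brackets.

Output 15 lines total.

F [1,-]
H [1,-]
H [1,-]
H [1,-]
H [1,-]
F [1,3]
F [2,3]
F [2,4]
F [3,4]
F [3,1]
F [4,1]
F [4,3]
F [1,3]
H [1,3]
H [1,3]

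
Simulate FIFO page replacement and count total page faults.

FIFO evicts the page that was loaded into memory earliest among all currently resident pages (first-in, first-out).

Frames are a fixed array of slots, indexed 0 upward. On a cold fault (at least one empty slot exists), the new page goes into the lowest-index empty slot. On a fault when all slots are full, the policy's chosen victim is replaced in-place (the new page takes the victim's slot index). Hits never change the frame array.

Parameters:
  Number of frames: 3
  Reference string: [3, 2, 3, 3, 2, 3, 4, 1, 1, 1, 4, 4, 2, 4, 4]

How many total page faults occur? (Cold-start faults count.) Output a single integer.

Step 0: ref 3 → FAULT, frames=[3,-,-]
Step 1: ref 2 → FAULT, frames=[3,2,-]
Step 2: ref 3 → HIT, frames=[3,2,-]
Step 3: ref 3 → HIT, frames=[3,2,-]
Step 4: ref 2 → HIT, frames=[3,2,-]
Step 5: ref 3 → HIT, frames=[3,2,-]
Step 6: ref 4 → FAULT, frames=[3,2,4]
Step 7: ref 1 → FAULT (evict 3), frames=[1,2,4]
Step 8: ref 1 → HIT, frames=[1,2,4]
Step 9: ref 1 → HIT, frames=[1,2,4]
Step 10: ref 4 → HIT, frames=[1,2,4]
Step 11: ref 4 → HIT, frames=[1,2,4]
Step 12: ref 2 → HIT, frames=[1,2,4]
Step 13: ref 4 → HIT, frames=[1,2,4]
Step 14: ref 4 → HIT, frames=[1,2,4]
Total faults: 4

Answer: 4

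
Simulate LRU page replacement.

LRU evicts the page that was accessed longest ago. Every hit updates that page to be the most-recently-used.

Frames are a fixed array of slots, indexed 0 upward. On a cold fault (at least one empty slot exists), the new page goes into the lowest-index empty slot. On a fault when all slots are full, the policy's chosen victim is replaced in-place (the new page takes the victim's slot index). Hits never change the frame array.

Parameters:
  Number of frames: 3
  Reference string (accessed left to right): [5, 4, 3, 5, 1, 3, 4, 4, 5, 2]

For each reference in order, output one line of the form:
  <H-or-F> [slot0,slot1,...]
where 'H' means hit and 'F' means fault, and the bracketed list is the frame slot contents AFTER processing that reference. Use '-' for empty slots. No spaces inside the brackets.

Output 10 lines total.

F [5,-,-]
F [5,4,-]
F [5,4,3]
H [5,4,3]
F [5,1,3]
H [5,1,3]
F [4,1,3]
H [4,1,3]
F [4,5,3]
F [4,5,2]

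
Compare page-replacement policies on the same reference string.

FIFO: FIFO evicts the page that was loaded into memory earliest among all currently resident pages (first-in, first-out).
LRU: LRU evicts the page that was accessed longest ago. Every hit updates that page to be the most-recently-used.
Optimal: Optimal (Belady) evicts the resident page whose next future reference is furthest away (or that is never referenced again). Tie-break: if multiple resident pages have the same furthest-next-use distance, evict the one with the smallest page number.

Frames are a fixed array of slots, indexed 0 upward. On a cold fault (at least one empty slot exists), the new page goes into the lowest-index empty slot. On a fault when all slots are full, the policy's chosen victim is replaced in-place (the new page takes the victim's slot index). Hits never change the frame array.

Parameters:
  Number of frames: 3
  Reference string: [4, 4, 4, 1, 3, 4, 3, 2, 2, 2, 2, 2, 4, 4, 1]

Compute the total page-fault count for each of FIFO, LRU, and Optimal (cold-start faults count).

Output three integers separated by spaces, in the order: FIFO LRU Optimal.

Answer: 6 5 4

Derivation:
--- FIFO ---
  step 0: ref 4 -> FAULT, frames=[4,-,-] (faults so far: 1)
  step 1: ref 4 -> HIT, frames=[4,-,-] (faults so far: 1)
  step 2: ref 4 -> HIT, frames=[4,-,-] (faults so far: 1)
  step 3: ref 1 -> FAULT, frames=[4,1,-] (faults so far: 2)
  step 4: ref 3 -> FAULT, frames=[4,1,3] (faults so far: 3)
  step 5: ref 4 -> HIT, frames=[4,1,3] (faults so far: 3)
  step 6: ref 3 -> HIT, frames=[4,1,3] (faults so far: 3)
  step 7: ref 2 -> FAULT, evict 4, frames=[2,1,3] (faults so far: 4)
  step 8: ref 2 -> HIT, frames=[2,1,3] (faults so far: 4)
  step 9: ref 2 -> HIT, frames=[2,1,3] (faults so far: 4)
  step 10: ref 2 -> HIT, frames=[2,1,3] (faults so far: 4)
  step 11: ref 2 -> HIT, frames=[2,1,3] (faults so far: 4)
  step 12: ref 4 -> FAULT, evict 1, frames=[2,4,3] (faults so far: 5)
  step 13: ref 4 -> HIT, frames=[2,4,3] (faults so far: 5)
  step 14: ref 1 -> FAULT, evict 3, frames=[2,4,1] (faults so far: 6)
  FIFO total faults: 6
--- LRU ---
  step 0: ref 4 -> FAULT, frames=[4,-,-] (faults so far: 1)
  step 1: ref 4 -> HIT, frames=[4,-,-] (faults so far: 1)
  step 2: ref 4 -> HIT, frames=[4,-,-] (faults so far: 1)
  step 3: ref 1 -> FAULT, frames=[4,1,-] (faults so far: 2)
  step 4: ref 3 -> FAULT, frames=[4,1,3] (faults so far: 3)
  step 5: ref 4 -> HIT, frames=[4,1,3] (faults so far: 3)
  step 6: ref 3 -> HIT, frames=[4,1,3] (faults so far: 3)
  step 7: ref 2 -> FAULT, evict 1, frames=[4,2,3] (faults so far: 4)
  step 8: ref 2 -> HIT, frames=[4,2,3] (faults so far: 4)
  step 9: ref 2 -> HIT, frames=[4,2,3] (faults so far: 4)
  step 10: ref 2 -> HIT, frames=[4,2,3] (faults so far: 4)
  step 11: ref 2 -> HIT, frames=[4,2,3] (faults so far: 4)
  step 12: ref 4 -> HIT, frames=[4,2,3] (faults so far: 4)
  step 13: ref 4 -> HIT, frames=[4,2,3] (faults so far: 4)
  step 14: ref 1 -> FAULT, evict 3, frames=[4,2,1] (faults so far: 5)
  LRU total faults: 5
--- Optimal ---
  step 0: ref 4 -> FAULT, frames=[4,-,-] (faults so far: 1)
  step 1: ref 4 -> HIT, frames=[4,-,-] (faults so far: 1)
  step 2: ref 4 -> HIT, frames=[4,-,-] (faults so far: 1)
  step 3: ref 1 -> FAULT, frames=[4,1,-] (faults so far: 2)
  step 4: ref 3 -> FAULT, frames=[4,1,3] (faults so far: 3)
  step 5: ref 4 -> HIT, frames=[4,1,3] (faults so far: 3)
  step 6: ref 3 -> HIT, frames=[4,1,3] (faults so far: 3)
  step 7: ref 2 -> FAULT, evict 3, frames=[4,1,2] (faults so far: 4)
  step 8: ref 2 -> HIT, frames=[4,1,2] (faults so far: 4)
  step 9: ref 2 -> HIT, frames=[4,1,2] (faults so far: 4)
  step 10: ref 2 -> HIT, frames=[4,1,2] (faults so far: 4)
  step 11: ref 2 -> HIT, frames=[4,1,2] (faults so far: 4)
  step 12: ref 4 -> HIT, frames=[4,1,2] (faults so far: 4)
  step 13: ref 4 -> HIT, frames=[4,1,2] (faults so far: 4)
  step 14: ref 1 -> HIT, frames=[4,1,2] (faults so far: 4)
  Optimal total faults: 4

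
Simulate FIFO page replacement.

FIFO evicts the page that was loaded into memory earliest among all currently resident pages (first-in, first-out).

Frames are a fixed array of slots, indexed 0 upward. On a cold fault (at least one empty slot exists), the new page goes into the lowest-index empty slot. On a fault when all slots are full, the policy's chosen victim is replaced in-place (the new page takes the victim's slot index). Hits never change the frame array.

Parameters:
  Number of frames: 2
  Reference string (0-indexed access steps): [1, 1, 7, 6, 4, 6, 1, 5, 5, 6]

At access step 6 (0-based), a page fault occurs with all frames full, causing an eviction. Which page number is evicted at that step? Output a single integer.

Step 0: ref 1 -> FAULT, frames=[1,-]
Step 1: ref 1 -> HIT, frames=[1,-]
Step 2: ref 7 -> FAULT, frames=[1,7]
Step 3: ref 6 -> FAULT, evict 1, frames=[6,7]
Step 4: ref 4 -> FAULT, evict 7, frames=[6,4]
Step 5: ref 6 -> HIT, frames=[6,4]
Step 6: ref 1 -> FAULT, evict 6, frames=[1,4]
At step 6: evicted page 6

Answer: 6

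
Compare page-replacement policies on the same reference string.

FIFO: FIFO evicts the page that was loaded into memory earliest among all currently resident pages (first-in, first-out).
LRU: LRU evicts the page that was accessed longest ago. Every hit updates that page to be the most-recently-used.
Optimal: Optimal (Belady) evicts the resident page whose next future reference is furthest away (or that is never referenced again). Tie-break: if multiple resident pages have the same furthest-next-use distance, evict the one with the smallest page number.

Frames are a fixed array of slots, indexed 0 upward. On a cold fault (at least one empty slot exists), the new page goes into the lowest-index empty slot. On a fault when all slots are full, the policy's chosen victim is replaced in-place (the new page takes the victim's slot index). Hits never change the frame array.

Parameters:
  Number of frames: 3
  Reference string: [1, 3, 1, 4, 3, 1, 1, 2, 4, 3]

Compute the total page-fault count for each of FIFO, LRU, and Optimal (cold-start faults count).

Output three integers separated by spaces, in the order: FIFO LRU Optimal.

--- FIFO ---
  step 0: ref 1 -> FAULT, frames=[1,-,-] (faults so far: 1)
  step 1: ref 3 -> FAULT, frames=[1,3,-] (faults so far: 2)
  step 2: ref 1 -> HIT, frames=[1,3,-] (faults so far: 2)
  step 3: ref 4 -> FAULT, frames=[1,3,4] (faults so far: 3)
  step 4: ref 3 -> HIT, frames=[1,3,4] (faults so far: 3)
  step 5: ref 1 -> HIT, frames=[1,3,4] (faults so far: 3)
  step 6: ref 1 -> HIT, frames=[1,3,4] (faults so far: 3)
  step 7: ref 2 -> FAULT, evict 1, frames=[2,3,4] (faults so far: 4)
  step 8: ref 4 -> HIT, frames=[2,3,4] (faults so far: 4)
  step 9: ref 3 -> HIT, frames=[2,3,4] (faults so far: 4)
  FIFO total faults: 4
--- LRU ---
  step 0: ref 1 -> FAULT, frames=[1,-,-] (faults so far: 1)
  step 1: ref 3 -> FAULT, frames=[1,3,-] (faults so far: 2)
  step 2: ref 1 -> HIT, frames=[1,3,-] (faults so far: 2)
  step 3: ref 4 -> FAULT, frames=[1,3,4] (faults so far: 3)
  step 4: ref 3 -> HIT, frames=[1,3,4] (faults so far: 3)
  step 5: ref 1 -> HIT, frames=[1,3,4] (faults so far: 3)
  step 6: ref 1 -> HIT, frames=[1,3,4] (faults so far: 3)
  step 7: ref 2 -> FAULT, evict 4, frames=[1,3,2] (faults so far: 4)
  step 8: ref 4 -> FAULT, evict 3, frames=[1,4,2] (faults so far: 5)
  step 9: ref 3 -> FAULT, evict 1, frames=[3,4,2] (faults so far: 6)
  LRU total faults: 6
--- Optimal ---
  step 0: ref 1 -> FAULT, frames=[1,-,-] (faults so far: 1)
  step 1: ref 3 -> FAULT, frames=[1,3,-] (faults so far: 2)
  step 2: ref 1 -> HIT, frames=[1,3,-] (faults so far: 2)
  step 3: ref 4 -> FAULT, frames=[1,3,4] (faults so far: 3)
  step 4: ref 3 -> HIT, frames=[1,3,4] (faults so far: 3)
  step 5: ref 1 -> HIT, frames=[1,3,4] (faults so far: 3)
  step 6: ref 1 -> HIT, frames=[1,3,4] (faults so far: 3)
  step 7: ref 2 -> FAULT, evict 1, frames=[2,3,4] (faults so far: 4)
  step 8: ref 4 -> HIT, frames=[2,3,4] (faults so far: 4)
  step 9: ref 3 -> HIT, frames=[2,3,4] (faults so far: 4)
  Optimal total faults: 4

Answer: 4 6 4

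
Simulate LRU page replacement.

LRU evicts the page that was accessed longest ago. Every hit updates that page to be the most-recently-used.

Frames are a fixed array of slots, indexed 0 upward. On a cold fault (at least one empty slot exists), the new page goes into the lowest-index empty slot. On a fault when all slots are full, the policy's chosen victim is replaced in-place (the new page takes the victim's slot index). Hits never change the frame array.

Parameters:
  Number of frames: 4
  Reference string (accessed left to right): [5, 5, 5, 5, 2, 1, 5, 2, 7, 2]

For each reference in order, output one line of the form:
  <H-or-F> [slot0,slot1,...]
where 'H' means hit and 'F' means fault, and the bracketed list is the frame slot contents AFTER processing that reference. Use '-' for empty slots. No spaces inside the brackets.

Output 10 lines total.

F [5,-,-,-]
H [5,-,-,-]
H [5,-,-,-]
H [5,-,-,-]
F [5,2,-,-]
F [5,2,1,-]
H [5,2,1,-]
H [5,2,1,-]
F [5,2,1,7]
H [5,2,1,7]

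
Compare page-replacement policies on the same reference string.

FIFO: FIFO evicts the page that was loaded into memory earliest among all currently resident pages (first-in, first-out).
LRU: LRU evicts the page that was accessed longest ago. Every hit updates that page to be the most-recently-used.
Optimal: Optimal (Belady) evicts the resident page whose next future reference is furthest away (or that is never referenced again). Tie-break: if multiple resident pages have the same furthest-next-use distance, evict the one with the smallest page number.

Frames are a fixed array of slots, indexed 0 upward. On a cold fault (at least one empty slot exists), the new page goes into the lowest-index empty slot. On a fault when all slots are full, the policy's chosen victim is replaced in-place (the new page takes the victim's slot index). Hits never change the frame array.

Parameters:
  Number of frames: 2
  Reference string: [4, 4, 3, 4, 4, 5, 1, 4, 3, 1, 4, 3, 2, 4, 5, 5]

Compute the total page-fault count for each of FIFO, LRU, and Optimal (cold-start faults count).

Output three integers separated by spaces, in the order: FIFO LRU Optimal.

--- FIFO ---
  step 0: ref 4 -> FAULT, frames=[4,-] (faults so far: 1)
  step 1: ref 4 -> HIT, frames=[4,-] (faults so far: 1)
  step 2: ref 3 -> FAULT, frames=[4,3] (faults so far: 2)
  step 3: ref 4 -> HIT, frames=[4,3] (faults so far: 2)
  step 4: ref 4 -> HIT, frames=[4,3] (faults so far: 2)
  step 5: ref 5 -> FAULT, evict 4, frames=[5,3] (faults so far: 3)
  step 6: ref 1 -> FAULT, evict 3, frames=[5,1] (faults so far: 4)
  step 7: ref 4 -> FAULT, evict 5, frames=[4,1] (faults so far: 5)
  step 8: ref 3 -> FAULT, evict 1, frames=[4,3] (faults so far: 6)
  step 9: ref 1 -> FAULT, evict 4, frames=[1,3] (faults so far: 7)
  step 10: ref 4 -> FAULT, evict 3, frames=[1,4] (faults so far: 8)
  step 11: ref 3 -> FAULT, evict 1, frames=[3,4] (faults so far: 9)
  step 12: ref 2 -> FAULT, evict 4, frames=[3,2] (faults so far: 10)
  step 13: ref 4 -> FAULT, evict 3, frames=[4,2] (faults so far: 11)
  step 14: ref 5 -> FAULT, evict 2, frames=[4,5] (faults so far: 12)
  step 15: ref 5 -> HIT, frames=[4,5] (faults so far: 12)
  FIFO total faults: 12
--- LRU ---
  step 0: ref 4 -> FAULT, frames=[4,-] (faults so far: 1)
  step 1: ref 4 -> HIT, frames=[4,-] (faults so far: 1)
  step 2: ref 3 -> FAULT, frames=[4,3] (faults so far: 2)
  step 3: ref 4 -> HIT, frames=[4,3] (faults so far: 2)
  step 4: ref 4 -> HIT, frames=[4,3] (faults so far: 2)
  step 5: ref 5 -> FAULT, evict 3, frames=[4,5] (faults so far: 3)
  step 6: ref 1 -> FAULT, evict 4, frames=[1,5] (faults so far: 4)
  step 7: ref 4 -> FAULT, evict 5, frames=[1,4] (faults so far: 5)
  step 8: ref 3 -> FAULT, evict 1, frames=[3,4] (faults so far: 6)
  step 9: ref 1 -> FAULT, evict 4, frames=[3,1] (faults so far: 7)
  step 10: ref 4 -> FAULT, evict 3, frames=[4,1] (faults so far: 8)
  step 11: ref 3 -> FAULT, evict 1, frames=[4,3] (faults so far: 9)
  step 12: ref 2 -> FAULT, evict 4, frames=[2,3] (faults so far: 10)
  step 13: ref 4 -> FAULT, evict 3, frames=[2,4] (faults so far: 11)
  step 14: ref 5 -> FAULT, evict 2, frames=[5,4] (faults so far: 12)
  step 15: ref 5 -> HIT, frames=[5,4] (faults so far: 12)
  LRU total faults: 12
--- Optimal ---
  step 0: ref 4 -> FAULT, frames=[4,-] (faults so far: 1)
  step 1: ref 4 -> HIT, frames=[4,-] (faults so far: 1)
  step 2: ref 3 -> FAULT, frames=[4,3] (faults so far: 2)
  step 3: ref 4 -> HIT, frames=[4,3] (faults so far: 2)
  step 4: ref 4 -> HIT, frames=[4,3] (faults so far: 2)
  step 5: ref 5 -> FAULT, evict 3, frames=[4,5] (faults so far: 3)
  step 6: ref 1 -> FAULT, evict 5, frames=[4,1] (faults so far: 4)
  step 7: ref 4 -> HIT, frames=[4,1] (faults so far: 4)
  step 8: ref 3 -> FAULT, evict 4, frames=[3,1] (faults so far: 5)
  step 9: ref 1 -> HIT, frames=[3,1] (faults so far: 5)
  step 10: ref 4 -> FAULT, evict 1, frames=[3,4] (faults so far: 6)
  step 11: ref 3 -> HIT, frames=[3,4] (faults so far: 6)
  step 12: ref 2 -> FAULT, evict 3, frames=[2,4] (faults so far: 7)
  step 13: ref 4 -> HIT, frames=[2,4] (faults so far: 7)
  step 14: ref 5 -> FAULT, evict 2, frames=[5,4] (faults so far: 8)
  step 15: ref 5 -> HIT, frames=[5,4] (faults so far: 8)
  Optimal total faults: 8

Answer: 12 12 8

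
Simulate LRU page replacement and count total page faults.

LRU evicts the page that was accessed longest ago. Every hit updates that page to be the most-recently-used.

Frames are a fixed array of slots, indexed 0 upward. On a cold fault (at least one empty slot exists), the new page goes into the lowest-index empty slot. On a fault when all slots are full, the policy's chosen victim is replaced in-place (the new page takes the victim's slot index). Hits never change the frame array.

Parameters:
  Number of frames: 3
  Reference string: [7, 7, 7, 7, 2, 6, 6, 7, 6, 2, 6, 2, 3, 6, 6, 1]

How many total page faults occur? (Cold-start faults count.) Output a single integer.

Answer: 5

Derivation:
Step 0: ref 7 → FAULT, frames=[7,-,-]
Step 1: ref 7 → HIT, frames=[7,-,-]
Step 2: ref 7 → HIT, frames=[7,-,-]
Step 3: ref 7 → HIT, frames=[7,-,-]
Step 4: ref 2 → FAULT, frames=[7,2,-]
Step 5: ref 6 → FAULT, frames=[7,2,6]
Step 6: ref 6 → HIT, frames=[7,2,6]
Step 7: ref 7 → HIT, frames=[7,2,6]
Step 8: ref 6 → HIT, frames=[7,2,6]
Step 9: ref 2 → HIT, frames=[7,2,6]
Step 10: ref 6 → HIT, frames=[7,2,6]
Step 11: ref 2 → HIT, frames=[7,2,6]
Step 12: ref 3 → FAULT (evict 7), frames=[3,2,6]
Step 13: ref 6 → HIT, frames=[3,2,6]
Step 14: ref 6 → HIT, frames=[3,2,6]
Step 15: ref 1 → FAULT (evict 2), frames=[3,1,6]
Total faults: 5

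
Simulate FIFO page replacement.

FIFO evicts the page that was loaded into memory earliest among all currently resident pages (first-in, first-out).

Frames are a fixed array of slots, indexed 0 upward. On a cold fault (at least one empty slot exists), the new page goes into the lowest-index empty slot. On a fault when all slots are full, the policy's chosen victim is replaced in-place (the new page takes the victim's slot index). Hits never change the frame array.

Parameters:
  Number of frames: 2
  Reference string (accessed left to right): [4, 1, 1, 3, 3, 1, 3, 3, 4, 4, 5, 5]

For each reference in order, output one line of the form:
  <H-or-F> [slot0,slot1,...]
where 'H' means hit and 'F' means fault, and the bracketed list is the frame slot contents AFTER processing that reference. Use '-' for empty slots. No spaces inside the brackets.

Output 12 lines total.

F [4,-]
F [4,1]
H [4,1]
F [3,1]
H [3,1]
H [3,1]
H [3,1]
H [3,1]
F [3,4]
H [3,4]
F [5,4]
H [5,4]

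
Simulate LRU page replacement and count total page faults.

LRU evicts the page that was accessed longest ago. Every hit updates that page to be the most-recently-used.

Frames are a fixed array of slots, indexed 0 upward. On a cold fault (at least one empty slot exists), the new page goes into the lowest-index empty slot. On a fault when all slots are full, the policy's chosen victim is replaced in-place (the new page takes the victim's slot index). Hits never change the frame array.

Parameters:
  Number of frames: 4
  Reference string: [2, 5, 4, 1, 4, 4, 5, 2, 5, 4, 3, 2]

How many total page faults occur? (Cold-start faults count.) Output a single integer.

Step 0: ref 2 → FAULT, frames=[2,-,-,-]
Step 1: ref 5 → FAULT, frames=[2,5,-,-]
Step 2: ref 4 → FAULT, frames=[2,5,4,-]
Step 3: ref 1 → FAULT, frames=[2,5,4,1]
Step 4: ref 4 → HIT, frames=[2,5,4,1]
Step 5: ref 4 → HIT, frames=[2,5,4,1]
Step 6: ref 5 → HIT, frames=[2,5,4,1]
Step 7: ref 2 → HIT, frames=[2,5,4,1]
Step 8: ref 5 → HIT, frames=[2,5,4,1]
Step 9: ref 4 → HIT, frames=[2,5,4,1]
Step 10: ref 3 → FAULT (evict 1), frames=[2,5,4,3]
Step 11: ref 2 → HIT, frames=[2,5,4,3]
Total faults: 5

Answer: 5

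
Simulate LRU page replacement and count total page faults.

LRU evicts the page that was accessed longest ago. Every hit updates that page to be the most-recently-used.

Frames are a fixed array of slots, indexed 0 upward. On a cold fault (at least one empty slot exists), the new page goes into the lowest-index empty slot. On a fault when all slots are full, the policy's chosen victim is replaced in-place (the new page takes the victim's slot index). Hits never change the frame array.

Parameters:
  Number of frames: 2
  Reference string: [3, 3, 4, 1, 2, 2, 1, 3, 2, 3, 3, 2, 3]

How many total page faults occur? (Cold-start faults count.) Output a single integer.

Step 0: ref 3 → FAULT, frames=[3,-]
Step 1: ref 3 → HIT, frames=[3,-]
Step 2: ref 4 → FAULT, frames=[3,4]
Step 3: ref 1 → FAULT (evict 3), frames=[1,4]
Step 4: ref 2 → FAULT (evict 4), frames=[1,2]
Step 5: ref 2 → HIT, frames=[1,2]
Step 6: ref 1 → HIT, frames=[1,2]
Step 7: ref 3 → FAULT (evict 2), frames=[1,3]
Step 8: ref 2 → FAULT (evict 1), frames=[2,3]
Step 9: ref 3 → HIT, frames=[2,3]
Step 10: ref 3 → HIT, frames=[2,3]
Step 11: ref 2 → HIT, frames=[2,3]
Step 12: ref 3 → HIT, frames=[2,3]
Total faults: 6

Answer: 6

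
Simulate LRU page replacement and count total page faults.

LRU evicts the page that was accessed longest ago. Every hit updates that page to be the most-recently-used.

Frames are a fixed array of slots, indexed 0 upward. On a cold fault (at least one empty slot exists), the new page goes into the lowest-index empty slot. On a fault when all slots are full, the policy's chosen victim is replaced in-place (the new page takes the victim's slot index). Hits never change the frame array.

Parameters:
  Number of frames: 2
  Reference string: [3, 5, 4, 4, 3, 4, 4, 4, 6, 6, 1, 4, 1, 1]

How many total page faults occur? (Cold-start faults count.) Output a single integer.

Answer: 7

Derivation:
Step 0: ref 3 → FAULT, frames=[3,-]
Step 1: ref 5 → FAULT, frames=[3,5]
Step 2: ref 4 → FAULT (evict 3), frames=[4,5]
Step 3: ref 4 → HIT, frames=[4,5]
Step 4: ref 3 → FAULT (evict 5), frames=[4,3]
Step 5: ref 4 → HIT, frames=[4,3]
Step 6: ref 4 → HIT, frames=[4,3]
Step 7: ref 4 → HIT, frames=[4,3]
Step 8: ref 6 → FAULT (evict 3), frames=[4,6]
Step 9: ref 6 → HIT, frames=[4,6]
Step 10: ref 1 → FAULT (evict 4), frames=[1,6]
Step 11: ref 4 → FAULT (evict 6), frames=[1,4]
Step 12: ref 1 → HIT, frames=[1,4]
Step 13: ref 1 → HIT, frames=[1,4]
Total faults: 7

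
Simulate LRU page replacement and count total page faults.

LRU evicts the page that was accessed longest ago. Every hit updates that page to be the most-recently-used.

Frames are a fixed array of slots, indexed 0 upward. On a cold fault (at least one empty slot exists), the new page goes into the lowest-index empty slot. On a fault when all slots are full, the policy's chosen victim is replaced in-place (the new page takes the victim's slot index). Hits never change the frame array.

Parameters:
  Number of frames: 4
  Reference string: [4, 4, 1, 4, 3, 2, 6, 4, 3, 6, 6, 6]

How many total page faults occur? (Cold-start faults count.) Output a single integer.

Answer: 5

Derivation:
Step 0: ref 4 → FAULT, frames=[4,-,-,-]
Step 1: ref 4 → HIT, frames=[4,-,-,-]
Step 2: ref 1 → FAULT, frames=[4,1,-,-]
Step 3: ref 4 → HIT, frames=[4,1,-,-]
Step 4: ref 3 → FAULT, frames=[4,1,3,-]
Step 5: ref 2 → FAULT, frames=[4,1,3,2]
Step 6: ref 6 → FAULT (evict 1), frames=[4,6,3,2]
Step 7: ref 4 → HIT, frames=[4,6,3,2]
Step 8: ref 3 → HIT, frames=[4,6,3,2]
Step 9: ref 6 → HIT, frames=[4,6,3,2]
Step 10: ref 6 → HIT, frames=[4,6,3,2]
Step 11: ref 6 → HIT, frames=[4,6,3,2]
Total faults: 5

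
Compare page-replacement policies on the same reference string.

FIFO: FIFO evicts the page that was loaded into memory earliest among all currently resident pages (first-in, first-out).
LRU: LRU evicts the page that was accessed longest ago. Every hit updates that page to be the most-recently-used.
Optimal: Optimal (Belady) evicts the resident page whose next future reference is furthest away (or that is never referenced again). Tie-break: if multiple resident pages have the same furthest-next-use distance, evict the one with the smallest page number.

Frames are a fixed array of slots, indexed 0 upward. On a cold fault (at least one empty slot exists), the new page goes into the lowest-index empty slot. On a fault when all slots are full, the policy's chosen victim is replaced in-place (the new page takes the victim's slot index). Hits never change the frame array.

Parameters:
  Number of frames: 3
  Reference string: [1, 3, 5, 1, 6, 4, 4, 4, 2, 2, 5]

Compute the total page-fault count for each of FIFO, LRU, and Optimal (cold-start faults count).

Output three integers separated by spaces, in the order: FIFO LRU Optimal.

--- FIFO ---
  step 0: ref 1 -> FAULT, frames=[1,-,-] (faults so far: 1)
  step 1: ref 3 -> FAULT, frames=[1,3,-] (faults so far: 2)
  step 2: ref 5 -> FAULT, frames=[1,3,5] (faults so far: 3)
  step 3: ref 1 -> HIT, frames=[1,3,5] (faults so far: 3)
  step 4: ref 6 -> FAULT, evict 1, frames=[6,3,5] (faults so far: 4)
  step 5: ref 4 -> FAULT, evict 3, frames=[6,4,5] (faults so far: 5)
  step 6: ref 4 -> HIT, frames=[6,4,5] (faults so far: 5)
  step 7: ref 4 -> HIT, frames=[6,4,5] (faults so far: 5)
  step 8: ref 2 -> FAULT, evict 5, frames=[6,4,2] (faults so far: 6)
  step 9: ref 2 -> HIT, frames=[6,4,2] (faults so far: 6)
  step 10: ref 5 -> FAULT, evict 6, frames=[5,4,2] (faults so far: 7)
  FIFO total faults: 7
--- LRU ---
  step 0: ref 1 -> FAULT, frames=[1,-,-] (faults so far: 1)
  step 1: ref 3 -> FAULT, frames=[1,3,-] (faults so far: 2)
  step 2: ref 5 -> FAULT, frames=[1,3,5] (faults so far: 3)
  step 3: ref 1 -> HIT, frames=[1,3,5] (faults so far: 3)
  step 4: ref 6 -> FAULT, evict 3, frames=[1,6,5] (faults so far: 4)
  step 5: ref 4 -> FAULT, evict 5, frames=[1,6,4] (faults so far: 5)
  step 6: ref 4 -> HIT, frames=[1,6,4] (faults so far: 5)
  step 7: ref 4 -> HIT, frames=[1,6,4] (faults so far: 5)
  step 8: ref 2 -> FAULT, evict 1, frames=[2,6,4] (faults so far: 6)
  step 9: ref 2 -> HIT, frames=[2,6,4] (faults so far: 6)
  step 10: ref 5 -> FAULT, evict 6, frames=[2,5,4] (faults so far: 7)
  LRU total faults: 7
--- Optimal ---
  step 0: ref 1 -> FAULT, frames=[1,-,-] (faults so far: 1)
  step 1: ref 3 -> FAULT, frames=[1,3,-] (faults so far: 2)
  step 2: ref 5 -> FAULT, frames=[1,3,5] (faults so far: 3)
  step 3: ref 1 -> HIT, frames=[1,3,5] (faults so far: 3)
  step 4: ref 6 -> FAULT, evict 1, frames=[6,3,5] (faults so far: 4)
  step 5: ref 4 -> FAULT, evict 3, frames=[6,4,5] (faults so far: 5)
  step 6: ref 4 -> HIT, frames=[6,4,5] (faults so far: 5)
  step 7: ref 4 -> HIT, frames=[6,4,5] (faults so far: 5)
  step 8: ref 2 -> FAULT, evict 4, frames=[6,2,5] (faults so far: 6)
  step 9: ref 2 -> HIT, frames=[6,2,5] (faults so far: 6)
  step 10: ref 5 -> HIT, frames=[6,2,5] (faults so far: 6)
  Optimal total faults: 6

Answer: 7 7 6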